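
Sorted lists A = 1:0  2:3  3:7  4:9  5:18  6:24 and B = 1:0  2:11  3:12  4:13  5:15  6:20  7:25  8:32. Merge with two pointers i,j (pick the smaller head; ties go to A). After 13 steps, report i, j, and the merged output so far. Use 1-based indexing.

[i=1,j=1] A[i]=0<=B[j]=0 take 0 → i++
[i=2,j=1] A[i]=3>B[j]=0 take 0 → j++
[i=2,j=2] A[i]=3<=B[j]=11 take 3 → i++
[i=3,j=2] A[i]=7<=B[j]=11 take 7 → i++
[i=4,j=2] A[i]=9<=B[j]=11 take 9 → i++
[i=5,j=2] A[i]=18>B[j]=11 take 11 → j++
[i=5,j=3] A[i]=18>B[j]=12 take 12 → j++
[i=5,j=4] A[i]=18>B[j]=13 take 13 → j++
[i=5,j=5] A[i]=18>B[j]=15 take 15 → j++
[i=5,j=6] A[i]=18<=B[j]=20 take 18 → i++
[i=6,j=6] A[i]=24>B[j]=20 take 20 → j++
[i=6,j=7] A[i]=24<=B[j]=25 take 24 → i++
[i=7,j=7] A done, take B[j]=25 → j++

i=7, j=8, merged so far=[0, 0, 3, 7, 9, 11, 12, 13, 15, 18, 20, 24, 25]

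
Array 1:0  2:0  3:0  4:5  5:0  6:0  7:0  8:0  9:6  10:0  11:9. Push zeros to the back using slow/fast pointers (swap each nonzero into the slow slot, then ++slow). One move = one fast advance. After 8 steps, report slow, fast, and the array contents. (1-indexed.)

slow=2, fast=9, a=[5, 0, 0, 0, 0, 0, 0, 0, 6, 0, 9]

slow=1 fast=1: a[fast]=0, fast++
slow=1 fast=2: a[fast]=0, fast++
slow=1 fast=3: a[fast]=0, fast++
slow=1 fast=4: a[fast]=5≠0 swap→a[1]=5, slow++,fast++
slow=2 fast=5: a[fast]=0, fast++
slow=2 fast=6: a[fast]=0, fast++
slow=2 fast=7: a[fast]=0, fast++
slow=2 fast=8: a[fast]=0, fast++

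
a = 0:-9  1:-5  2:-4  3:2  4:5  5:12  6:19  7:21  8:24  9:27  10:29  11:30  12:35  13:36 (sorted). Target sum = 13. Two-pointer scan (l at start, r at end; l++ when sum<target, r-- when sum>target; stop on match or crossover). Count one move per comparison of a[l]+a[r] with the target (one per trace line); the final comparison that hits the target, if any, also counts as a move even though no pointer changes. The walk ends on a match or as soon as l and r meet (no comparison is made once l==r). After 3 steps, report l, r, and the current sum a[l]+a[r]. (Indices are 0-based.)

l=0, r=10, sum=20

l=0 r=13: -9+36=27 >13, r--
l=0 r=12: -9+35=26 >13, r--
l=0 r=11: -9+30=21 >13, r--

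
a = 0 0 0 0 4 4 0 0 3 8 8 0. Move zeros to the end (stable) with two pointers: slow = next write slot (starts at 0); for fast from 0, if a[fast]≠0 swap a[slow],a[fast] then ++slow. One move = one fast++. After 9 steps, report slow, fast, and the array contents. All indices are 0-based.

slow=3, fast=9, a=[4, 4, 3, 0, 0, 0, 0, 0, 0, 8, 8, 0]

slow=0 fast=0: a[fast]=0, fast++
slow=0 fast=1: a[fast]=0, fast++
slow=0 fast=2: a[fast]=0, fast++
slow=0 fast=3: a[fast]=0, fast++
slow=0 fast=4: a[fast]=4≠0 swap→a[0]=4, slow++,fast++
slow=1 fast=5: a[fast]=4≠0 swap→a[1]=4, slow++,fast++
slow=2 fast=6: a[fast]=0, fast++
slow=2 fast=7: a[fast]=0, fast++
slow=2 fast=8: a[fast]=3≠0 swap→a[2]=3, slow++,fast++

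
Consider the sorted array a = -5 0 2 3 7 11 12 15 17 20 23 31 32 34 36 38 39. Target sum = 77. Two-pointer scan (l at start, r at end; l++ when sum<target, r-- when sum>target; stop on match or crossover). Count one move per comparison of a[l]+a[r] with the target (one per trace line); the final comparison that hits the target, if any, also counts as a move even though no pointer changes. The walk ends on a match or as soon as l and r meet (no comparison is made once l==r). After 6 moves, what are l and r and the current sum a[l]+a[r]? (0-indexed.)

[0,16] -5+39=34 <77 → l++
[1,16] 0+39=39 <77 → l++
[2,16] 2+39=41 <77 → l++
[3,16] 3+39=42 <77 → l++
[4,16] 7+39=46 <77 → l++
[5,16] 11+39=50 <77 → l++

l=6, r=16, sum=51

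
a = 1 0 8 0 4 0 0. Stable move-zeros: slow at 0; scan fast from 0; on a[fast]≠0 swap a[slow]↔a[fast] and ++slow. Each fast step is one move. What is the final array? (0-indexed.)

(s=0,f=0) a[fast]=1≠0 swap→a[0]=1 → slow++,fast++
(s=1,f=1) a[fast]=0 → fast++
(s=1,f=2) a[fast]=8≠0 swap→a[1]=8 → slow++,fast++
(s=2,f=3) a[fast]=0 → fast++
(s=2,f=4) a[fast]=4≠0 swap→a[2]=4 → slow++,fast++
(s=3,f=5) a[fast]=0 → fast++
(s=3,f=6) a[fast]=0 → fast++

[1, 8, 4, 0, 0, 0, 0]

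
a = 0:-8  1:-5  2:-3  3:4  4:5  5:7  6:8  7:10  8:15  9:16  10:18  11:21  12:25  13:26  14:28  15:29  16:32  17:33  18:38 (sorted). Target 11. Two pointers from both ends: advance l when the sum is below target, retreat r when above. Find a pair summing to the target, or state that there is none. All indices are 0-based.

[0,18] -8+38=30 >11 → r--
[0,17] -8+33=25 >11 → r--
[0,16] -8+32=24 >11 → r--
[0,15] -8+29=21 >11 → r--
[0,14] -8+28=20 >11 → r--
[0,13] -8+26=18 >11 → r--
[0,12] -8+25=17 >11 → r--
[0,11] -8+21=13 >11 → r--
[0,10] -8+18=10 <11 → l++
[1,10] -5+18=13 >11 → r--
[1,9] -5+16=11 → found

(-5, 16)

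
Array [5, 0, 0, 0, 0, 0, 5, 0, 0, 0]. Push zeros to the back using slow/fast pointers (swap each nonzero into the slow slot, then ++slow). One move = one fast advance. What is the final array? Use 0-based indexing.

[5, 5, 0, 0, 0, 0, 0, 0, 0, 0]

slow=0 fast=0: a[fast]=5≠0 swap→a[0]=5, slow++,fast++
slow=1 fast=1: a[fast]=0, fast++
slow=1 fast=2: a[fast]=0, fast++
slow=1 fast=3: a[fast]=0, fast++
slow=1 fast=4: a[fast]=0, fast++
slow=1 fast=5: a[fast]=0, fast++
slow=1 fast=6: a[fast]=5≠0 swap→a[1]=5, slow++,fast++
slow=2 fast=7: a[fast]=0, fast++
slow=2 fast=8: a[fast]=0, fast++
slow=2 fast=9: a[fast]=0, fast++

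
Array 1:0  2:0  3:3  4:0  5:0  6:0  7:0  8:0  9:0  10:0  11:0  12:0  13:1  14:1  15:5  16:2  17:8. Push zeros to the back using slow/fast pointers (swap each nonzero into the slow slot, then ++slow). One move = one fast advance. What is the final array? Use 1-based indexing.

[3, 1, 1, 5, 2, 8, 0, 0, 0, 0, 0, 0, 0, 0, 0, 0, 0]

(s=1,f=1) a[fast]=0 → fast++
(s=1,f=2) a[fast]=0 → fast++
(s=1,f=3) a[fast]=3≠0 swap→a[1]=3 → slow++,fast++
(s=2,f=4) a[fast]=0 → fast++
(s=2,f=5) a[fast]=0 → fast++
(s=2,f=6) a[fast]=0 → fast++
(s=2,f=7) a[fast]=0 → fast++
(s=2,f=8) a[fast]=0 → fast++
(s=2,f=9) a[fast]=0 → fast++
(s=2,f=10) a[fast]=0 → fast++
(s=2,f=11) a[fast]=0 → fast++
(s=2,f=12) a[fast]=0 → fast++
(s=2,f=13) a[fast]=1≠0 swap→a[2]=1 → slow++,fast++
(s=3,f=14) a[fast]=1≠0 swap→a[3]=1 → slow++,fast++
(s=4,f=15) a[fast]=5≠0 swap→a[4]=5 → slow++,fast++
(s=5,f=16) a[fast]=2≠0 swap→a[5]=2 → slow++,fast++
(s=6,f=17) a[fast]=8≠0 swap→a[6]=8 → slow++,fast++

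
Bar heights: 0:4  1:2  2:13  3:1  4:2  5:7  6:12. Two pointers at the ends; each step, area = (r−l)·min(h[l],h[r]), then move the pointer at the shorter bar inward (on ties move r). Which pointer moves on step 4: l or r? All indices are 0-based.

[0,6] min(4,12)*6=24 best=24 * → l++
[1,6] min(2,12)*5=10 best=24 → l++
[2,6] min(13,12)*4=48 best=48 * → r--
[2,5] min(13,7)*3=21 best=48 → r--

r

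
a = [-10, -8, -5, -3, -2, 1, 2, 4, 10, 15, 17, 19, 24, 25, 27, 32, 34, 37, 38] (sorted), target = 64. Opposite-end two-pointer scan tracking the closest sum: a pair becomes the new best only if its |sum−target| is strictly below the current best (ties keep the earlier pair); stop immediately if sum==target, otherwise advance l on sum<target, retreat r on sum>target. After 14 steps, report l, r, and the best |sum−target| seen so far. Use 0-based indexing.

l=14, r=18, best |Δ|=1

[0,18] -10+38=28 d=36 * → l++
[1,18] -8+38=30 d=34 * → l++
[2,18] -5+38=33 d=31 * → l++
[3,18] -3+38=35 d=29 * → l++
[4,18] -2+38=36 d=28 * → l++
[5,18] 1+38=39 d=25 * → l++
[6,18] 2+38=40 d=24 * → l++
[7,18] 4+38=42 d=22 * → l++
[8,18] 10+38=48 d=16 * → l++
[9,18] 15+38=53 d=11 * → l++
[10,18] 17+38=55 d=9 * → l++
[11,18] 19+38=57 d=7 * → l++
[12,18] 24+38=62 d=2 * → l++
[13,18] 25+38=63 d=1 * → l++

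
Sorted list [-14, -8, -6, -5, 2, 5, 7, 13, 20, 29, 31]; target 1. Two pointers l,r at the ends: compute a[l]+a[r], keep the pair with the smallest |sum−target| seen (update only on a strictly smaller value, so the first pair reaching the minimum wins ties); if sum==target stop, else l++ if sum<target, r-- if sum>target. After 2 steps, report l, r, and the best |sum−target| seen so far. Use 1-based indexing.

l=1, r=9, best |Δ|=14

[1,11] -14+31=17 d=16 * → r--
[1,10] -14+29=15 d=14 * → r--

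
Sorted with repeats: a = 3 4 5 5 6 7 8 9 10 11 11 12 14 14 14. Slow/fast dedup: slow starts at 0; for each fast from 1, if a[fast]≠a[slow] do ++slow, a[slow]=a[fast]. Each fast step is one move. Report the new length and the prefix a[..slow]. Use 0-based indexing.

length 11; prefix = [3, 4, 5, 6, 7, 8, 9, 10, 11, 12, 14]

slow=0 fast=1: a[fast]=4≠a[slow]=3 write a[1]=4, slow++,fast++
slow=1 fast=2: a[fast]=5≠a[slow]=4 write a[2]=5, slow++,fast++
slow=2 fast=3: a[fast]=5=a[slow] dup, fast++
slow=2 fast=4: a[fast]=6≠a[slow]=5 write a[3]=6, slow++,fast++
slow=3 fast=5: a[fast]=7≠a[slow]=6 write a[4]=7, slow++,fast++
slow=4 fast=6: a[fast]=8≠a[slow]=7 write a[5]=8, slow++,fast++
slow=5 fast=7: a[fast]=9≠a[slow]=8 write a[6]=9, slow++,fast++
slow=6 fast=8: a[fast]=10≠a[slow]=9 write a[7]=10, slow++,fast++
slow=7 fast=9: a[fast]=11≠a[slow]=10 write a[8]=11, slow++,fast++
slow=8 fast=10: a[fast]=11=a[slow] dup, fast++
slow=8 fast=11: a[fast]=12≠a[slow]=11 write a[9]=12, slow++,fast++
slow=9 fast=12: a[fast]=14≠a[slow]=12 write a[10]=14, slow++,fast++
slow=10 fast=13: a[fast]=14=a[slow] dup, fast++
slow=10 fast=14: a[fast]=14=a[slow] dup, fast++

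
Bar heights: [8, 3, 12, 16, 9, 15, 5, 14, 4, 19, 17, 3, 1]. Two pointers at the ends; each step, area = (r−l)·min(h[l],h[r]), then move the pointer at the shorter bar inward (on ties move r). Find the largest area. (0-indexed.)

max area = 112

l=0 r=12: min(8,1)*12=12 best=12 *, r--
l=0 r=11: min(8,3)*11=33 best=33 *, r--
l=0 r=10: min(8,17)*10=80 best=80 *, l++
l=1 r=10: min(3,17)*9=27 best=80, l++
l=2 r=10: min(12,17)*8=96 best=96 *, l++
l=3 r=10: min(16,17)*7=112 best=112 *, l++
l=4 r=10: min(9,17)*6=54 best=112, l++
l=5 r=10: min(15,17)*5=75 best=112, l++
l=6 r=10: min(5,17)*4=20 best=112, l++
l=7 r=10: min(14,17)*3=42 best=112, l++
l=8 r=10: min(4,17)*2=8 best=112, l++
l=9 r=10: min(19,17)*1=17 best=112, r--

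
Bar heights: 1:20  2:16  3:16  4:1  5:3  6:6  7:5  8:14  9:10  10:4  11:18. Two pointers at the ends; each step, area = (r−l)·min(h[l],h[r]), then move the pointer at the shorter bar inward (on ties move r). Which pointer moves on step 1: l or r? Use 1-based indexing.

r

l=1 r=11: min(20,18)*10=180 best=180 *, r--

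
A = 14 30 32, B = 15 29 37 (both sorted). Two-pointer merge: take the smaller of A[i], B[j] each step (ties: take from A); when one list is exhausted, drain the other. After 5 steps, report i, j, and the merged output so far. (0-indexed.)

[i=0,j=0] A[i]=14<=B[j]=15 take 14 → i++
[i=1,j=0] A[i]=30>B[j]=15 take 15 → j++
[i=1,j=1] A[i]=30>B[j]=29 take 29 → j++
[i=1,j=2] A[i]=30<=B[j]=37 take 30 → i++
[i=2,j=2] A[i]=32<=B[j]=37 take 32 → i++

i=3, j=2, merged so far=[14, 15, 29, 30, 32]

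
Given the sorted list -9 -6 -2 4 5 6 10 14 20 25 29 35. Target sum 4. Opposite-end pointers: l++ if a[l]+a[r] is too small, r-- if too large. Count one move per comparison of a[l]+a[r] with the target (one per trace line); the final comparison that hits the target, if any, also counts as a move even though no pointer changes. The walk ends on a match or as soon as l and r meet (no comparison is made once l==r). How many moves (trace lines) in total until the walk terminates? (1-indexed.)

7 moves

[1,12] -9+35=26 >4 → r--
[1,11] -9+29=20 >4 → r--
[1,10] -9+25=16 >4 → r--
[1,9] -9+20=11 >4 → r--
[1,8] -9+14=5 >4 → r--
[1,7] -9+10=1 <4 → l++
[2,7] -6+10=4 → found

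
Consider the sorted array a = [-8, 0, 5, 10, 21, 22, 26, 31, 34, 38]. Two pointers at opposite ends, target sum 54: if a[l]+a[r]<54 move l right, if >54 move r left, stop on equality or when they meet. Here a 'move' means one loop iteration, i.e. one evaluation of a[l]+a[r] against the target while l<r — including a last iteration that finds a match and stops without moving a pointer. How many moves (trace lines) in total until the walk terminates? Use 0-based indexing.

9 moves

[0,9] -8+38=30 <54 → l++
[1,9] 0+38=38 <54 → l++
[2,9] 5+38=43 <54 → l++
[3,9] 10+38=48 <54 → l++
[4,9] 21+38=59 >54 → r--
[4,8] 21+34=55 >54 → r--
[4,7] 21+31=52 <54 → l++
[5,7] 22+31=53 <54 → l++
[6,7] 26+31=57 >54 → r--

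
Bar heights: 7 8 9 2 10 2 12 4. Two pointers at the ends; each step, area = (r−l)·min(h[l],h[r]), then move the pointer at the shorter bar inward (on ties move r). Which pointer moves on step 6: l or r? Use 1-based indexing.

l

l=1 r=8: min(7,4)*7=28 best=28 *, r--
l=1 r=7: min(7,12)*6=42 best=42 *, l++
l=2 r=7: min(8,12)*5=40 best=42, l++
l=3 r=7: min(9,12)*4=36 best=42, l++
l=4 r=7: min(2,12)*3=6 best=42, l++
l=5 r=7: min(10,12)*2=20 best=42, l++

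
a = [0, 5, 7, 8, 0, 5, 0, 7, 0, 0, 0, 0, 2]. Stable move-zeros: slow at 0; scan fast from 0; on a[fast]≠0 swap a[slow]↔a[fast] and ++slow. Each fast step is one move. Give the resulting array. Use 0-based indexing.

(s=0,f=0) a[fast]=0 → fast++
(s=0,f=1) a[fast]=5≠0 swap→a[0]=5 → slow++,fast++
(s=1,f=2) a[fast]=7≠0 swap→a[1]=7 → slow++,fast++
(s=2,f=3) a[fast]=8≠0 swap→a[2]=8 → slow++,fast++
(s=3,f=4) a[fast]=0 → fast++
(s=3,f=5) a[fast]=5≠0 swap→a[3]=5 → slow++,fast++
(s=4,f=6) a[fast]=0 → fast++
(s=4,f=7) a[fast]=7≠0 swap→a[4]=7 → slow++,fast++
(s=5,f=8) a[fast]=0 → fast++
(s=5,f=9) a[fast]=0 → fast++
(s=5,f=10) a[fast]=0 → fast++
(s=5,f=11) a[fast]=0 → fast++
(s=5,f=12) a[fast]=2≠0 swap→a[5]=2 → slow++,fast++

[5, 7, 8, 5, 7, 2, 0, 0, 0, 0, 0, 0, 0]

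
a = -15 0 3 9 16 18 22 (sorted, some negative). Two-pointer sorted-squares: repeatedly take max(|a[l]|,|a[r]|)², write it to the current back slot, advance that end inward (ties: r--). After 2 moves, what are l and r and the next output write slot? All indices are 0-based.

l=0, r=4, next write slot=4

[0,6] |-15|<=|22| out[6]=484 → r--
[0,5] |-15|<=|18| out[5]=324 → r--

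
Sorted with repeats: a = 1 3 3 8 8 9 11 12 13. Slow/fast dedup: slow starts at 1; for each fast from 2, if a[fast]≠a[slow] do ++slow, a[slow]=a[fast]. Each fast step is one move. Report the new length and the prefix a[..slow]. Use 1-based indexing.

length 7; prefix = [1, 3, 8, 9, 11, 12, 13]

(s=1,f=2) a[fast]=3≠a[slow]=1 write a[2]=3 → slow++,fast++
(s=2,f=3) a[fast]=3=a[slow] dup → fast++
(s=2,f=4) a[fast]=8≠a[slow]=3 write a[3]=8 → slow++,fast++
(s=3,f=5) a[fast]=8=a[slow] dup → fast++
(s=3,f=6) a[fast]=9≠a[slow]=8 write a[4]=9 → slow++,fast++
(s=4,f=7) a[fast]=11≠a[slow]=9 write a[5]=11 → slow++,fast++
(s=5,f=8) a[fast]=12≠a[slow]=11 write a[6]=12 → slow++,fast++
(s=6,f=9) a[fast]=13≠a[slow]=12 write a[7]=13 → slow++,fast++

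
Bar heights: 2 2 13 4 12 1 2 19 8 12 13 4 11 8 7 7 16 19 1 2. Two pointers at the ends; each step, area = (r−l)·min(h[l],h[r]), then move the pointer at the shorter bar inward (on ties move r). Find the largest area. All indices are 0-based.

l=0 r=19: min(2,2)*19=38 best=38 *, r--
l=0 r=18: min(2,1)*18=18 best=38, r--
l=0 r=17: min(2,19)*17=34 best=38, l++
l=1 r=17: min(2,19)*16=32 best=38, l++
l=2 r=17: min(13,19)*15=195 best=195 *, l++
l=3 r=17: min(4,19)*14=56 best=195, l++
l=4 r=17: min(12,19)*13=156 best=195, l++
l=5 r=17: min(1,19)*12=12 best=195, l++
l=6 r=17: min(2,19)*11=22 best=195, l++
l=7 r=17: min(19,19)*10=190 best=195, r--
l=7 r=16: min(19,16)*9=144 best=195, r--
l=7 r=15: min(19,7)*8=56 best=195, r--
l=7 r=14: min(19,7)*7=49 best=195, r--
l=7 r=13: min(19,8)*6=48 best=195, r--
l=7 r=12: min(19,11)*5=55 best=195, r--
l=7 r=11: min(19,4)*4=16 best=195, r--
l=7 r=10: min(19,13)*3=39 best=195, r--
l=7 r=9: min(19,12)*2=24 best=195, r--
l=7 r=8: min(19,8)*1=8 best=195, r--

max area = 195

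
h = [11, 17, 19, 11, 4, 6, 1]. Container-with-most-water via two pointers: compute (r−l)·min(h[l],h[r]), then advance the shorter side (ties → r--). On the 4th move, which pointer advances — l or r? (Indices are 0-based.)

r

l=0 r=6: min(11,1)*6=6 best=6 *, r--
l=0 r=5: min(11,6)*5=30 best=30 *, r--
l=0 r=4: min(11,4)*4=16 best=30, r--
l=0 r=3: min(11,11)*3=33 best=33 *, r--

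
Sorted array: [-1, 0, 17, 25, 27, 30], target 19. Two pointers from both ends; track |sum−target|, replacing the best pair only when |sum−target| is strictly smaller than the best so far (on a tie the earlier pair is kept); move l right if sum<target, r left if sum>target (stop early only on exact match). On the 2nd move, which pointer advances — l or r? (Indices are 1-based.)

r

l=1 r=6: -1+30=29 d=10 *, r--
l=1 r=5: -1+27=26 d=7 *, r--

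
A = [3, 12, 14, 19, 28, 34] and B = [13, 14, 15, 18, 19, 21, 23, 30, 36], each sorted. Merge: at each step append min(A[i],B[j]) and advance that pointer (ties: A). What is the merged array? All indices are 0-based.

i=0 j=0: A[i]=3<=B[j]=13 take 3, i++
i=1 j=0: A[i]=12<=B[j]=13 take 12, i++
i=2 j=0: A[i]=14>B[j]=13 take 13, j++
i=2 j=1: A[i]=14<=B[j]=14 take 14, i++
i=3 j=1: A[i]=19>B[j]=14 take 14, j++
i=3 j=2: A[i]=19>B[j]=15 take 15, j++
i=3 j=3: A[i]=19>B[j]=18 take 18, j++
i=3 j=4: A[i]=19<=B[j]=19 take 19, i++
i=4 j=4: A[i]=28>B[j]=19 take 19, j++
i=4 j=5: A[i]=28>B[j]=21 take 21, j++
i=4 j=6: A[i]=28>B[j]=23 take 23, j++
i=4 j=7: A[i]=28<=B[j]=30 take 28, i++
i=5 j=7: A[i]=34>B[j]=30 take 30, j++
i=5 j=8: A[i]=34<=B[j]=36 take 34, i++
i=6 j=8: A done, take B[j]=36, j++

[3, 12, 13, 14, 14, 15, 18, 19, 19, 21, 23, 28, 30, 34, 36]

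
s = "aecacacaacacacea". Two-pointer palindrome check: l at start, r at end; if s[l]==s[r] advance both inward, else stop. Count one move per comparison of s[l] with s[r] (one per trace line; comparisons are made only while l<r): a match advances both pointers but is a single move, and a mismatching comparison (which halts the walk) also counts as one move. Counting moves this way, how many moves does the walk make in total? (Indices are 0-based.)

l=0 r=15: 'a'=='a', l++,r--
l=1 r=14: 'e'=='e', l++,r--
l=2 r=13: 'c'=='c', l++,r--
l=3 r=12: 'a'=='a', l++,r--
l=4 r=11: 'c'=='c', l++,r--
l=5 r=10: 'a'=='a', l++,r--
l=6 r=9: 'c'=='c', l++,r--
l=7 r=8: 'a'=='a', l++,r--

8 moves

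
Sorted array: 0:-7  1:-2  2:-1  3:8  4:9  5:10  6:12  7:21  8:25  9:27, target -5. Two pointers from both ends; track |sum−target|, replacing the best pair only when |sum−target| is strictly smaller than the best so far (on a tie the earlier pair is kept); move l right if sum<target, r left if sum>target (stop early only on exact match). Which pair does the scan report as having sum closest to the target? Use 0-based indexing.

l=0 r=9: -7+27=20 d=25 *, r--
l=0 r=8: -7+25=18 d=23 *, r--
l=0 r=7: -7+21=14 d=19 *, r--
l=0 r=6: -7+12=5 d=10 *, r--
l=0 r=5: -7+10=3 d=8 *, r--
l=0 r=4: -7+9=2 d=7 *, r--
l=0 r=3: -7+8=1 d=6 *, r--
l=0 r=2: -7+-1=-8 d=3 *, l++
l=1 r=2: -2+-1=-3 d=2 *, r--

pair (-2, -1) with sum -3 (|Δ|=2)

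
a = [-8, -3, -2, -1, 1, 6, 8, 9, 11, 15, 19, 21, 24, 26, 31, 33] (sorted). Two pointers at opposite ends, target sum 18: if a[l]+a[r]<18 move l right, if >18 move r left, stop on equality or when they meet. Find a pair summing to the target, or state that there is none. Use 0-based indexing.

(-8, 26)

[0,15] -8+33=25 >18 → r--
[0,14] -8+31=23 >18 → r--
[0,13] -8+26=18 → found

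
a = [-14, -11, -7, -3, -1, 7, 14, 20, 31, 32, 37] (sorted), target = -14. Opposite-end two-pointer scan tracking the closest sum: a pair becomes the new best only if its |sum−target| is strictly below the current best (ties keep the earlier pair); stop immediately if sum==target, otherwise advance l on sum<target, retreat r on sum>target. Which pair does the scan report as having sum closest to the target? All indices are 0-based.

[0,10] -14+37=23 d=37 * → r--
[0,9] -14+32=18 d=32 * → r--
[0,8] -14+31=17 d=31 * → r--
[0,7] -14+20=6 d=20 * → r--
[0,6] -14+14=0 d=14 * → r--
[0,5] -14+7=-7 d=7 * → r--
[0,4] -14+-1=-15 d=1 * → l++
[1,4] -11+-1=-12 d=2 → r--
[1,3] -11+-3=-14 d=0 * → stop

pair (-11, -3) with sum -14 (|Δ|=0)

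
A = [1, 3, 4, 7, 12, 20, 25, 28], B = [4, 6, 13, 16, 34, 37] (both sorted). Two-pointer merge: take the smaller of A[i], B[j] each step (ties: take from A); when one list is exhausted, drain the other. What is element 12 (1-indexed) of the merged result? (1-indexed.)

i=1 j=1: A[i]=1<=B[j]=4 take 1, i++
i=2 j=1: A[i]=3<=B[j]=4 take 3, i++
i=3 j=1: A[i]=4<=B[j]=4 take 4, i++
i=4 j=1: A[i]=7>B[j]=4 take 4, j++
i=4 j=2: A[i]=7>B[j]=6 take 6, j++
i=4 j=3: A[i]=7<=B[j]=13 take 7, i++
i=5 j=3: A[i]=12<=B[j]=13 take 12, i++
i=6 j=3: A[i]=20>B[j]=13 take 13, j++
i=6 j=4: A[i]=20>B[j]=16 take 16, j++
i=6 j=5: A[i]=20<=B[j]=34 take 20, i++
i=7 j=5: A[i]=25<=B[j]=34 take 25, i++
i=8 j=5: A[i]=28<=B[j]=34 take 28, i++
i=9 j=5: A done, take B[j]=34, j++
i=9 j=6: A done, take B[j]=37, j++

merged[12] = 28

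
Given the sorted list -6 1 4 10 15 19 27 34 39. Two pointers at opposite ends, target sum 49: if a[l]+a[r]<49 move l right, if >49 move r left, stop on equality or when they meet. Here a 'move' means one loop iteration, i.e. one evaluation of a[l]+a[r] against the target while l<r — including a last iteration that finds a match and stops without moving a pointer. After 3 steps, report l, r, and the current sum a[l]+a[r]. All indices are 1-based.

l=4, r=9, sum=49

l=1 r=9: -6+39=33 <49, l++
l=2 r=9: 1+39=40 <49, l++
l=3 r=9: 4+39=43 <49, l++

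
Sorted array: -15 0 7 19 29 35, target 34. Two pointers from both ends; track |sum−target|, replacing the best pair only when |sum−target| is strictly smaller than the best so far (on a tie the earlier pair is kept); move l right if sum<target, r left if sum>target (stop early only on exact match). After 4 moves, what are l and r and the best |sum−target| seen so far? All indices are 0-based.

l=0 r=5: -15+35=20 d=14 *, l++
l=1 r=5: 0+35=35 d=1 *, r--
l=1 r=4: 0+29=29 d=5, l++
l=2 r=4: 7+29=36 d=2, r--

l=2, r=3, best |Δ|=1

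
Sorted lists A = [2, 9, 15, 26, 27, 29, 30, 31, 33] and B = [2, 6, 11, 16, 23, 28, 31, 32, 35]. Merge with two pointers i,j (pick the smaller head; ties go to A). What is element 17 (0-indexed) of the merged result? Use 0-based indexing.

i=0 j=0: A[i]=2<=B[j]=2 take 2, i++
i=1 j=0: A[i]=9>B[j]=2 take 2, j++
i=1 j=1: A[i]=9>B[j]=6 take 6, j++
i=1 j=2: A[i]=9<=B[j]=11 take 9, i++
i=2 j=2: A[i]=15>B[j]=11 take 11, j++
i=2 j=3: A[i]=15<=B[j]=16 take 15, i++
i=3 j=3: A[i]=26>B[j]=16 take 16, j++
i=3 j=4: A[i]=26>B[j]=23 take 23, j++
i=3 j=5: A[i]=26<=B[j]=28 take 26, i++
i=4 j=5: A[i]=27<=B[j]=28 take 27, i++
i=5 j=5: A[i]=29>B[j]=28 take 28, j++
i=5 j=6: A[i]=29<=B[j]=31 take 29, i++
i=6 j=6: A[i]=30<=B[j]=31 take 30, i++
i=7 j=6: A[i]=31<=B[j]=31 take 31, i++
i=8 j=6: A[i]=33>B[j]=31 take 31, j++
i=8 j=7: A[i]=33>B[j]=32 take 32, j++
i=8 j=8: A[i]=33<=B[j]=35 take 33, i++
i=9 j=8: A done, take B[j]=35, j++

merged[17] = 35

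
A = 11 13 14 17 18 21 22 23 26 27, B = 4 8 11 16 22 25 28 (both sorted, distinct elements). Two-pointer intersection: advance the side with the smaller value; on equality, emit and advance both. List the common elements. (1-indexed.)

intersection = [11, 22]

i=1 j=1: 11>4, j++
i=1 j=2: 11>8, j++
i=1 j=3: 11==11 emit, i++,j++
i=2 j=4: 13<16, i++
i=3 j=4: 14<16, i++
i=4 j=4: 17>16, j++
i=4 j=5: 17<22, i++
i=5 j=5: 18<22, i++
i=6 j=5: 21<22, i++
i=7 j=5: 22==22 emit, i++,j++
i=8 j=6: 23<25, i++
i=9 j=6: 26>25, j++
i=9 j=7: 26<28, i++
i=10 j=7: 27<28, i++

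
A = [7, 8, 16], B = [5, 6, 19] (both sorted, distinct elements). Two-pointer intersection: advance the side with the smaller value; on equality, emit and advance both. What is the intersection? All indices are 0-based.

intersection = []

[i=0,j=0] 7>5 → j++
[i=0,j=1] 7>6 → j++
[i=0,j=2] 7<19 → i++
[i=1,j=2] 8<19 → i++
[i=2,j=2] 16<19 → i++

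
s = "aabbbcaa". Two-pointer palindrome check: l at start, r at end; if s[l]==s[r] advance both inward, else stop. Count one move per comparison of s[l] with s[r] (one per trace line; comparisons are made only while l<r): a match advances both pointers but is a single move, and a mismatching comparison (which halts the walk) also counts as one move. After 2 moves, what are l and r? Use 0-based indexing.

l=2, r=5

[0,7] 'a'=='a' → l++,r--
[1,6] 'a'=='a' → l++,r--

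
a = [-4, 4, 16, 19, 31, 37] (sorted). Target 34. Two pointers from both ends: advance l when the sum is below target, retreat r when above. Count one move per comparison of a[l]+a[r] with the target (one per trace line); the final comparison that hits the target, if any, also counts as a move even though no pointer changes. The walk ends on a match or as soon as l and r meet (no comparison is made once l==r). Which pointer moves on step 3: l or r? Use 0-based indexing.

l=0 r=5: -4+37=33 <34, l++
l=1 r=5: 4+37=41 >34, r--
l=1 r=4: 4+31=35 >34, r--

r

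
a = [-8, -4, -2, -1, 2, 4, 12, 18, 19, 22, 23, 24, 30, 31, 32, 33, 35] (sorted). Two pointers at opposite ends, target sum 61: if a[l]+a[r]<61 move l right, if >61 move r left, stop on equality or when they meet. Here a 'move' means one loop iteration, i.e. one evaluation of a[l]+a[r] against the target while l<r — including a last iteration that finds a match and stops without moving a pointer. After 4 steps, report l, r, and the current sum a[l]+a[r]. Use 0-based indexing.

l=4, r=16, sum=37

l=0 r=16: -8+35=27 <61, l++
l=1 r=16: -4+35=31 <61, l++
l=2 r=16: -2+35=33 <61, l++
l=3 r=16: -1+35=34 <61, l++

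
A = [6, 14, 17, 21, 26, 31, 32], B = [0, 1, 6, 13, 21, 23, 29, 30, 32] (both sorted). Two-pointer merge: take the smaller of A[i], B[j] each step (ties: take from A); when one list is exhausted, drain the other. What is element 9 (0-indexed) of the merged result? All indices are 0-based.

[i=0,j=0] A[i]=6>B[j]=0 take 0 → j++
[i=0,j=1] A[i]=6>B[j]=1 take 1 → j++
[i=0,j=2] A[i]=6<=B[j]=6 take 6 → i++
[i=1,j=2] A[i]=14>B[j]=6 take 6 → j++
[i=1,j=3] A[i]=14>B[j]=13 take 13 → j++
[i=1,j=4] A[i]=14<=B[j]=21 take 14 → i++
[i=2,j=4] A[i]=17<=B[j]=21 take 17 → i++
[i=3,j=4] A[i]=21<=B[j]=21 take 21 → i++
[i=4,j=4] A[i]=26>B[j]=21 take 21 → j++
[i=4,j=5] A[i]=26>B[j]=23 take 23 → j++
[i=4,j=6] A[i]=26<=B[j]=29 take 26 → i++
[i=5,j=6] A[i]=31>B[j]=29 take 29 → j++
[i=5,j=7] A[i]=31>B[j]=30 take 30 → j++
[i=5,j=8] A[i]=31<=B[j]=32 take 31 → i++
[i=6,j=8] A[i]=32<=B[j]=32 take 32 → i++
[i=7,j=8] A done, take B[j]=32 → j++

merged[9] = 23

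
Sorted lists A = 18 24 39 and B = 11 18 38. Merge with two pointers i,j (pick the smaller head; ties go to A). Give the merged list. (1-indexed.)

i=1 j=1: A[i]=18>B[j]=11 take 11, j++
i=1 j=2: A[i]=18<=B[j]=18 take 18, i++
i=2 j=2: A[i]=24>B[j]=18 take 18, j++
i=2 j=3: A[i]=24<=B[j]=38 take 24, i++
i=3 j=3: A[i]=39>B[j]=38 take 38, j++
i=3 j=4: B done, take A[i]=39, i++

[11, 18, 18, 24, 38, 39]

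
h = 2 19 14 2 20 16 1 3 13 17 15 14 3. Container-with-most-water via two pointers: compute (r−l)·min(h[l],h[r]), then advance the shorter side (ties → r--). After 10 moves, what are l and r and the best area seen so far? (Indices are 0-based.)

l=2, r=4, best area=140

l=0 r=12: min(2,3)*12=24 best=24 *, l++
l=1 r=12: min(19,3)*11=33 best=33 *, r--
l=1 r=11: min(19,14)*10=140 best=140 *, r--
l=1 r=10: min(19,15)*9=135 best=140, r--
l=1 r=9: min(19,17)*8=136 best=140, r--
l=1 r=8: min(19,13)*7=91 best=140, r--
l=1 r=7: min(19,3)*6=18 best=140, r--
l=1 r=6: min(19,1)*5=5 best=140, r--
l=1 r=5: min(19,16)*4=64 best=140, r--
l=1 r=4: min(19,20)*3=57 best=140, l++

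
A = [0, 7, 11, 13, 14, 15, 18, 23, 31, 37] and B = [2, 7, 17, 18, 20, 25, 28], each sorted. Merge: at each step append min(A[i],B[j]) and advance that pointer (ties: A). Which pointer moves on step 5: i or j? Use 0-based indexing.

i

[i=0,j=0] A[i]=0<=B[j]=2 take 0 → i++
[i=1,j=0] A[i]=7>B[j]=2 take 2 → j++
[i=1,j=1] A[i]=7<=B[j]=7 take 7 → i++
[i=2,j=1] A[i]=11>B[j]=7 take 7 → j++
[i=2,j=2] A[i]=11<=B[j]=17 take 11 → i++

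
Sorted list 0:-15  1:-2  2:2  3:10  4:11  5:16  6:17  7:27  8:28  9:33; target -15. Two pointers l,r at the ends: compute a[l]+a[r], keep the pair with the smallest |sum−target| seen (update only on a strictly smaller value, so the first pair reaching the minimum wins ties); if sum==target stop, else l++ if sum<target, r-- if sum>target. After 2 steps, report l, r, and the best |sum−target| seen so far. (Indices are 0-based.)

l=0, r=7, best |Δ|=28

[0,9] -15+33=18 d=33 * → r--
[0,8] -15+28=13 d=28 * → r--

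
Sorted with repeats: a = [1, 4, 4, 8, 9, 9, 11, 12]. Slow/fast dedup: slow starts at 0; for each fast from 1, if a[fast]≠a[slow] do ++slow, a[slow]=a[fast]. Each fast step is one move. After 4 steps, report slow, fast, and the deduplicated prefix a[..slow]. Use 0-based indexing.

slow=3, fast=5, prefix=[1, 4, 8, 9]

(s=0,f=1) a[fast]=4≠a[slow]=1 write a[1]=4 → slow++,fast++
(s=1,f=2) a[fast]=4=a[slow] dup → fast++
(s=1,f=3) a[fast]=8≠a[slow]=4 write a[2]=8 → slow++,fast++
(s=2,f=4) a[fast]=9≠a[slow]=8 write a[3]=9 → slow++,fast++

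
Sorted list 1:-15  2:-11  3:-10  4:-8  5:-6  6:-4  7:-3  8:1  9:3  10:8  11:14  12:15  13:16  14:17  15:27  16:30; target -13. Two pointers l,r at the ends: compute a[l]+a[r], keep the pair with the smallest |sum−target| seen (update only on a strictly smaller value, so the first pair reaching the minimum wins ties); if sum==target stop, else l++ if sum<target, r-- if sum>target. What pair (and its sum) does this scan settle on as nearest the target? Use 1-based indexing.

[1,16] -15+30=15 d=28 * → r--
[1,15] -15+27=12 d=25 * → r--
[1,14] -15+17=2 d=15 * → r--
[1,13] -15+16=1 d=14 * → r--
[1,12] -15+15=0 d=13 * → r--
[1,11] -15+14=-1 d=12 * → r--
[1,10] -15+8=-7 d=6 * → r--
[1,9] -15+3=-12 d=1 * → r--
[1,8] -15+1=-14 d=1 → l++
[2,8] -11+1=-10 d=3 → r--
[2,7] -11+-3=-14 d=1 → l++
[3,7] -10+-3=-13 d=0 * → stop

pair (-10, -3) with sum -13 (|Δ|=0)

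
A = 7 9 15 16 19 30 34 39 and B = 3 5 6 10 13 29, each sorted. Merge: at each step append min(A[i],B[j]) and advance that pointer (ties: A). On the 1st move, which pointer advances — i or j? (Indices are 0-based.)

j

i=0 j=0: A[i]=7>B[j]=3 take 3, j++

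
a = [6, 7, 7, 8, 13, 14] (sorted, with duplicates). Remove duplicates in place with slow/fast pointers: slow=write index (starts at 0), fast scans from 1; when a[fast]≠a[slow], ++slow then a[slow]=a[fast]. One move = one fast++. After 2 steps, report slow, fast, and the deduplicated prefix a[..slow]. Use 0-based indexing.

(s=0,f=1) a[fast]=7≠a[slow]=6 write a[1]=7 → slow++,fast++
(s=1,f=2) a[fast]=7=a[slow] dup → fast++

slow=1, fast=3, prefix=[6, 7]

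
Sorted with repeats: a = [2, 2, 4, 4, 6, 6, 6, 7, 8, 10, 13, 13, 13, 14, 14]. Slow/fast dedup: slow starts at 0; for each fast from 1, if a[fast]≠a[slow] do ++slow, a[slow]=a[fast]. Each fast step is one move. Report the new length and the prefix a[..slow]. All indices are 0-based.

length 8; prefix = [2, 4, 6, 7, 8, 10, 13, 14]

(s=0,f=1) a[fast]=2=a[slow] dup → fast++
(s=0,f=2) a[fast]=4≠a[slow]=2 write a[1]=4 → slow++,fast++
(s=1,f=3) a[fast]=4=a[slow] dup → fast++
(s=1,f=4) a[fast]=6≠a[slow]=4 write a[2]=6 → slow++,fast++
(s=2,f=5) a[fast]=6=a[slow] dup → fast++
(s=2,f=6) a[fast]=6=a[slow] dup → fast++
(s=2,f=7) a[fast]=7≠a[slow]=6 write a[3]=7 → slow++,fast++
(s=3,f=8) a[fast]=8≠a[slow]=7 write a[4]=8 → slow++,fast++
(s=4,f=9) a[fast]=10≠a[slow]=8 write a[5]=10 → slow++,fast++
(s=5,f=10) a[fast]=13≠a[slow]=10 write a[6]=13 → slow++,fast++
(s=6,f=11) a[fast]=13=a[slow] dup → fast++
(s=6,f=12) a[fast]=13=a[slow] dup → fast++
(s=6,f=13) a[fast]=14≠a[slow]=13 write a[7]=14 → slow++,fast++
(s=7,f=14) a[fast]=14=a[slow] dup → fast++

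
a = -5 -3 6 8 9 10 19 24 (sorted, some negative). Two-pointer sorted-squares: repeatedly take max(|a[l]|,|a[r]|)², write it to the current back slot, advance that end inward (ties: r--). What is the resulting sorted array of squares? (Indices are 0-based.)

l=0 r=7: |-5|<=|24| out[7]=576, r--
l=0 r=6: |-5|<=|19| out[6]=361, r--
l=0 r=5: |-5|<=|10| out[5]=100, r--
l=0 r=4: |-5|<=|9| out[4]=81, r--
l=0 r=3: |-5|<=|8| out[3]=64, r--
l=0 r=2: |-5|<=|6| out[2]=36, r--
l=0 r=1: |-5|>|-3| out[1]=25, l++
l=1 r=1: |-3|<=|-3| out[0]=9, r--

[9, 25, 36, 64, 81, 100, 361, 576]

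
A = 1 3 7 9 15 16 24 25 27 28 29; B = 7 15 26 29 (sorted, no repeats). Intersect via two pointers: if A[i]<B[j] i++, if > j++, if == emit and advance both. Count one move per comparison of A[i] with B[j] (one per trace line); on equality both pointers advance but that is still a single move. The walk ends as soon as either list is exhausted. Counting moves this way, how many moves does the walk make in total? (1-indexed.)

[i=1,j=1] 1<7 → i++
[i=2,j=1] 3<7 → i++
[i=3,j=1] 7==7 emit → i++,j++
[i=4,j=2] 9<15 → i++
[i=5,j=2] 15==15 emit → i++,j++
[i=6,j=3] 16<26 → i++
[i=7,j=3] 24<26 → i++
[i=8,j=3] 25<26 → i++
[i=9,j=3] 27>26 → j++
[i=9,j=4] 27<29 → i++
[i=10,j=4] 28<29 → i++
[i=11,j=4] 29==29 emit → i++,j++

12 moves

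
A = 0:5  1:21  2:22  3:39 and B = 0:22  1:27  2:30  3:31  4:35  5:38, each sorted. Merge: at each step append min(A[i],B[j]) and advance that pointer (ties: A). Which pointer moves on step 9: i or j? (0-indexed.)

j

[i=0,j=0] A[i]=5<=B[j]=22 take 5 → i++
[i=1,j=0] A[i]=21<=B[j]=22 take 21 → i++
[i=2,j=0] A[i]=22<=B[j]=22 take 22 → i++
[i=3,j=0] A[i]=39>B[j]=22 take 22 → j++
[i=3,j=1] A[i]=39>B[j]=27 take 27 → j++
[i=3,j=2] A[i]=39>B[j]=30 take 30 → j++
[i=3,j=3] A[i]=39>B[j]=31 take 31 → j++
[i=3,j=4] A[i]=39>B[j]=35 take 35 → j++
[i=3,j=5] A[i]=39>B[j]=38 take 38 → j++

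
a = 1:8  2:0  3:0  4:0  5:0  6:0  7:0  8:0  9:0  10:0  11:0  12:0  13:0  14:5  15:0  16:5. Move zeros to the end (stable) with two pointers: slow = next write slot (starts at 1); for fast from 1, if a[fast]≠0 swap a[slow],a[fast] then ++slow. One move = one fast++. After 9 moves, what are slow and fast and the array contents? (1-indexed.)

slow=2, fast=10, a=[8, 0, 0, 0, 0, 0, 0, 0, 0, 0, 0, 0, 0, 5, 0, 5]

slow=1 fast=1: a[fast]=8≠0 swap→a[1]=8, slow++,fast++
slow=2 fast=2: a[fast]=0, fast++
slow=2 fast=3: a[fast]=0, fast++
slow=2 fast=4: a[fast]=0, fast++
slow=2 fast=5: a[fast]=0, fast++
slow=2 fast=6: a[fast]=0, fast++
slow=2 fast=7: a[fast]=0, fast++
slow=2 fast=8: a[fast]=0, fast++
slow=2 fast=9: a[fast]=0, fast++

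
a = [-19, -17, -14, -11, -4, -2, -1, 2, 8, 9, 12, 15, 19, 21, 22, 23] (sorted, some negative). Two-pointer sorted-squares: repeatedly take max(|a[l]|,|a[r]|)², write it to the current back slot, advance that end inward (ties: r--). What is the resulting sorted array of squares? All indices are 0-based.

[0,15] |-19|<=|23| out[15]=529 → r--
[0,14] |-19|<=|22| out[14]=484 → r--
[0,13] |-19|<=|21| out[13]=441 → r--
[0,12] |-19|<=|19| out[12]=361 → r--
[0,11] |-19|>|15| out[11]=361 → l++
[1,11] |-17|>|15| out[10]=289 → l++
[2,11] |-14|<=|15| out[9]=225 → r--
[2,10] |-14|>|12| out[8]=196 → l++
[3,10] |-11|<=|12| out[7]=144 → r--
[3,9] |-11|>|9| out[6]=121 → l++
[4,9] |-4|<=|9| out[5]=81 → r--
[4,8] |-4|<=|8| out[4]=64 → r--
[4,7] |-4|>|2| out[3]=16 → l++
[5,7] |-2|<=|2| out[2]=4 → r--
[5,6] |-2|>|-1| out[1]=4 → l++
[6,6] |-1|<=|-1| out[0]=1 → r--

[1, 4, 4, 16, 64, 81, 121, 144, 196, 225, 289, 361, 361, 441, 484, 529]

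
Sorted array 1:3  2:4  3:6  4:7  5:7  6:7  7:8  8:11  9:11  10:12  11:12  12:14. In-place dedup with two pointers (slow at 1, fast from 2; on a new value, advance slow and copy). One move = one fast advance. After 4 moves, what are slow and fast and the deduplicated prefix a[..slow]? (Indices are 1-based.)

slow=4, fast=6, prefix=[3, 4, 6, 7]

(s=1,f=2) a[fast]=4≠a[slow]=3 write a[2]=4 → slow++,fast++
(s=2,f=3) a[fast]=6≠a[slow]=4 write a[3]=6 → slow++,fast++
(s=3,f=4) a[fast]=7≠a[slow]=6 write a[4]=7 → slow++,fast++
(s=4,f=5) a[fast]=7=a[slow] dup → fast++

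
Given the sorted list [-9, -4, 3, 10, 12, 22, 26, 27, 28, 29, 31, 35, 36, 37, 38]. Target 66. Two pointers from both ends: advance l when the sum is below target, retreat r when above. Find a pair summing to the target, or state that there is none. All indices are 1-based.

[1,15] -9+38=29 <66 → l++
[2,15] -4+38=34 <66 → l++
[3,15] 3+38=41 <66 → l++
[4,15] 10+38=48 <66 → l++
[5,15] 12+38=50 <66 → l++
[6,15] 22+38=60 <66 → l++
[7,15] 26+38=64 <66 → l++
[8,15] 27+38=65 <66 → l++
[9,15] 28+38=66 → found

(28, 38)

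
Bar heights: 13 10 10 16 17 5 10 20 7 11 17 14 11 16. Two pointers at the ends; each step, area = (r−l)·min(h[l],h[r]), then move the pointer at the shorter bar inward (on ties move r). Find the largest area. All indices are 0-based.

max area = 169

[0,13] min(13,16)*13=169 best=169 * → l++
[1,13] min(10,16)*12=120 best=169 → l++
[2,13] min(10,16)*11=110 best=169 → l++
[3,13] min(16,16)*10=160 best=169 → r--
[3,12] min(16,11)*9=99 best=169 → r--
[3,11] min(16,14)*8=112 best=169 → r--
[3,10] min(16,17)*7=112 best=169 → l++
[4,10] min(17,17)*6=102 best=169 → r--
[4,9] min(17,11)*5=55 best=169 → r--
[4,8] min(17,7)*4=28 best=169 → r--
[4,7] min(17,20)*3=51 best=169 → l++
[5,7] min(5,20)*2=10 best=169 → l++
[6,7] min(10,20)*1=10 best=169 → l++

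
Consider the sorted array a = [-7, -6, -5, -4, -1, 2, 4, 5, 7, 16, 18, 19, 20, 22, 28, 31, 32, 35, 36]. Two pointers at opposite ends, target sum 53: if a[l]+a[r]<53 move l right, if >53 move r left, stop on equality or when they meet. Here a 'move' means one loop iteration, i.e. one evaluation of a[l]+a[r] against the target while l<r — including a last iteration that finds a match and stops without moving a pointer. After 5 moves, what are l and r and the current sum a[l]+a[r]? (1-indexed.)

[1,19] -7+36=29 <53 → l++
[2,19] -6+36=30 <53 → l++
[3,19] -5+36=31 <53 → l++
[4,19] -4+36=32 <53 → l++
[5,19] -1+36=35 <53 → l++

l=6, r=19, sum=38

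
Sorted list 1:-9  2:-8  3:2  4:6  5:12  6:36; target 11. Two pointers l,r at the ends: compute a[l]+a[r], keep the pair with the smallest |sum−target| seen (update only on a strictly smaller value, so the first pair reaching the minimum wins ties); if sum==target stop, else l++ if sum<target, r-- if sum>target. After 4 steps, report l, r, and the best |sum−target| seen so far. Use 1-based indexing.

l=1 r=6: -9+36=27 d=16 *, r--
l=1 r=5: -9+12=3 d=8 *, l++
l=2 r=5: -8+12=4 d=7 *, l++
l=3 r=5: 2+12=14 d=3 *, r--

l=3, r=4, best |Δ|=3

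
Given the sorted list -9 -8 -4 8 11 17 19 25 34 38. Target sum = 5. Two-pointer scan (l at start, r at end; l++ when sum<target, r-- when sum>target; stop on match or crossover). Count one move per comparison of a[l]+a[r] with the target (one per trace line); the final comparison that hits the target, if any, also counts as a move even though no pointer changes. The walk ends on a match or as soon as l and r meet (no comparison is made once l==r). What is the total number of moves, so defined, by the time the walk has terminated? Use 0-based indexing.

[0,9] -9+38=29 >5 → r--
[0,8] -9+34=25 >5 → r--
[0,7] -9+25=16 >5 → r--
[0,6] -9+19=10 >5 → r--
[0,5] -9+17=8 >5 → r--
[0,4] -9+11=2 <5 → l++
[1,4] -8+11=3 <5 → l++
[2,4] -4+11=7 >5 → r--
[2,3] -4+8=4 <5 → l++

9 moves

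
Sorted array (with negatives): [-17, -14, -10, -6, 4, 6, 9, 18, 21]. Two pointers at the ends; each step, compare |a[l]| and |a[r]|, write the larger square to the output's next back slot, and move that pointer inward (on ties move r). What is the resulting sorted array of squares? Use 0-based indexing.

l=0 r=8: |-17|<=|21| out[8]=441, r--
l=0 r=7: |-17|<=|18| out[7]=324, r--
l=0 r=6: |-17|>|9| out[6]=289, l++
l=1 r=6: |-14|>|9| out[5]=196, l++
l=2 r=6: |-10|>|9| out[4]=100, l++
l=3 r=6: |-6|<=|9| out[3]=81, r--
l=3 r=5: |-6|<=|6| out[2]=36, r--
l=3 r=4: |-6|>|4| out[1]=36, l++
l=4 r=4: |4|<=|4| out[0]=16, r--

[16, 36, 36, 81, 100, 196, 289, 324, 441]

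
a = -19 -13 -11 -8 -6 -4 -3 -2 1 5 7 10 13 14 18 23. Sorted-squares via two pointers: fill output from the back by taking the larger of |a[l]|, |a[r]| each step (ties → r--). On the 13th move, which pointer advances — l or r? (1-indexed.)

[1,16] |-19|<=|23| out[16]=529 → r--
[1,15] |-19|>|18| out[15]=361 → l++
[2,15] |-13|<=|18| out[14]=324 → r--
[2,14] |-13|<=|14| out[13]=196 → r--
[2,13] |-13|<=|13| out[12]=169 → r--
[2,12] |-13|>|10| out[11]=169 → l++
[3,12] |-11|>|10| out[10]=121 → l++
[4,12] |-8|<=|10| out[9]=100 → r--
[4,11] |-8|>|7| out[8]=64 → l++
[5,11] |-6|<=|7| out[7]=49 → r--
[5,10] |-6|>|5| out[6]=36 → l++
[6,10] |-4|<=|5| out[5]=25 → r--
[6,9] |-4|>|1| out[4]=16 → l++

l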